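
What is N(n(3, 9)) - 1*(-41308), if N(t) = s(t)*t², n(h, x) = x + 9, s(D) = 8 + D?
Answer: 49732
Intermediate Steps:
n(h, x) = 9 + x
N(t) = t²*(8 + t) (N(t) = (8 + t)*t² = t²*(8 + t))
N(n(3, 9)) - 1*(-41308) = (9 + 9)²*(8 + (9 + 9)) - 1*(-41308) = 18²*(8 + 18) + 41308 = 324*26 + 41308 = 8424 + 41308 = 49732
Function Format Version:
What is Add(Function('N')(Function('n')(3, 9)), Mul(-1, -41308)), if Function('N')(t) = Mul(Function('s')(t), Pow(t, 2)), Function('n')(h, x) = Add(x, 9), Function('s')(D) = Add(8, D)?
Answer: 49732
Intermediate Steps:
Function('n')(h, x) = Add(9, x)
Function('N')(t) = Mul(Pow(t, 2), Add(8, t)) (Function('N')(t) = Mul(Add(8, t), Pow(t, 2)) = Mul(Pow(t, 2), Add(8, t)))
Add(Function('N')(Function('n')(3, 9)), Mul(-1, -41308)) = Add(Mul(Pow(Add(9, 9), 2), Add(8, Add(9, 9))), Mul(-1, -41308)) = Add(Mul(Pow(18, 2), Add(8, 18)), 41308) = Add(Mul(324, 26), 41308) = Add(8424, 41308) = 49732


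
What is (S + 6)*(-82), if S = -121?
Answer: 9430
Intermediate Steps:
(S + 6)*(-82) = (-121 + 6)*(-82) = -115*(-82) = 9430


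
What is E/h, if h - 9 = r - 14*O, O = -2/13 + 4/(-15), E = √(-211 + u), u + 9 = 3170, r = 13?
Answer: 975*√118/5438 ≈ 1.9476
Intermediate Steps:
u = 3161 (u = -9 + 3170 = 3161)
E = 5*√118 (E = √(-211 + 3161) = √2950 = 5*√118 ≈ 54.314)
O = -82/195 (O = -2*1/13 + 4*(-1/15) = -2/13 - 4/15 = -82/195 ≈ -0.42051)
h = 5438/195 (h = 9 + (13 - 14*(-82/195)) = 9 + (13 + 1148/195) = 9 + 3683/195 = 5438/195 ≈ 27.887)
E/h = (5*√118)/(5438/195) = (5*√118)*(195/5438) = 975*√118/5438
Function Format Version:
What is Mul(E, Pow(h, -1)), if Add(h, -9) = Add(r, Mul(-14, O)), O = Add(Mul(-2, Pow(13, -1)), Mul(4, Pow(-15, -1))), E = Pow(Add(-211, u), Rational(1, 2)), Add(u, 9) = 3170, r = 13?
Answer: Mul(Rational(975, 5438), Pow(118, Rational(1, 2))) ≈ 1.9476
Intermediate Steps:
u = 3161 (u = Add(-9, 3170) = 3161)
E = Mul(5, Pow(118, Rational(1, 2))) (E = Pow(Add(-211, 3161), Rational(1, 2)) = Pow(2950, Rational(1, 2)) = Mul(5, Pow(118, Rational(1, 2))) ≈ 54.314)
O = Rational(-82, 195) (O = Add(Mul(-2, Rational(1, 13)), Mul(4, Rational(-1, 15))) = Add(Rational(-2, 13), Rational(-4, 15)) = Rational(-82, 195) ≈ -0.42051)
h = Rational(5438, 195) (h = Add(9, Add(13, Mul(-14, Rational(-82, 195)))) = Add(9, Add(13, Rational(1148, 195))) = Add(9, Rational(3683, 195)) = Rational(5438, 195) ≈ 27.887)
Mul(E, Pow(h, -1)) = Mul(Mul(5, Pow(118, Rational(1, 2))), Pow(Rational(5438, 195), -1)) = Mul(Mul(5, Pow(118, Rational(1, 2))), Rational(195, 5438)) = Mul(Rational(975, 5438), Pow(118, Rational(1, 2)))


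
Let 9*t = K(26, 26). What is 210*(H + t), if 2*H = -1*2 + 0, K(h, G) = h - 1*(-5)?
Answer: 1540/3 ≈ 513.33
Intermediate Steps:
K(h, G) = 5 + h (K(h, G) = h + 5 = 5 + h)
t = 31/9 (t = (5 + 26)/9 = (1/9)*31 = 31/9 ≈ 3.4444)
H = -1 (H = (-1*2 + 0)/2 = (-2 + 0)/2 = (1/2)*(-2) = -1)
210*(H + t) = 210*(-1 + 31/9) = 210*(22/9) = 1540/3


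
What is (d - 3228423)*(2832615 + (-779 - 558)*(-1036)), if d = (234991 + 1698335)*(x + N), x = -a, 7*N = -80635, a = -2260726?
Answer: 128384532967034032467/7 ≈ 1.8341e+19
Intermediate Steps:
N = -80635/7 (N = (⅐)*(-80635) = -80635/7 ≈ -11519.)
x = 2260726 (x = -1*(-2260726) = 2260726)
d = 30439148740722/7 (d = (234991 + 1698335)*(2260726 - 80635/7) = 1933326*(15744447/7) = 30439148740722/7 ≈ 4.3484e+12)
(d - 3228423)*(2832615 + (-779 - 558)*(-1036)) = (30439148740722/7 - 3228423)*(2832615 + (-779 - 558)*(-1036)) = 30439126141761*(2832615 - 1337*(-1036))/7 = 30439126141761*(2832615 + 1385132)/7 = (30439126141761/7)*4217747 = 128384532967034032467/7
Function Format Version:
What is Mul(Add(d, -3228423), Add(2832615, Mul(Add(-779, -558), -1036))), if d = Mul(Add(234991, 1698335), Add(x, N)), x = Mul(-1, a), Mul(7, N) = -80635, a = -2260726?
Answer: Rational(128384532967034032467, 7) ≈ 1.8341e+19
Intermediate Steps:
N = Rational(-80635, 7) (N = Mul(Rational(1, 7), -80635) = Rational(-80635, 7) ≈ -11519.)
x = 2260726 (x = Mul(-1, -2260726) = 2260726)
d = Rational(30439148740722, 7) (d = Mul(Add(234991, 1698335), Add(2260726, Rational(-80635, 7))) = Mul(1933326, Rational(15744447, 7)) = Rational(30439148740722, 7) ≈ 4.3484e+12)
Mul(Add(d, -3228423), Add(2832615, Mul(Add(-779, -558), -1036))) = Mul(Add(Rational(30439148740722, 7), -3228423), Add(2832615, Mul(Add(-779, -558), -1036))) = Mul(Rational(30439126141761, 7), Add(2832615, Mul(-1337, -1036))) = Mul(Rational(30439126141761, 7), Add(2832615, 1385132)) = Mul(Rational(30439126141761, 7), 4217747) = Rational(128384532967034032467, 7)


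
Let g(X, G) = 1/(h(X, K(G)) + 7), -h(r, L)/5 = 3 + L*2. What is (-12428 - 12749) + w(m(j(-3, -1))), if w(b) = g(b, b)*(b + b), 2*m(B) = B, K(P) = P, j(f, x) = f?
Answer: -176242/7 ≈ -25177.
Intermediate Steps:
h(r, L) = -15 - 10*L (h(r, L) = -5*(3 + L*2) = -5*(3 + 2*L) = -15 - 10*L)
m(B) = B/2
g(X, G) = 1/(-8 - 10*G) (g(X, G) = 1/((-15 - 10*G) + 7) = 1/(-8 - 10*G))
w(b) = -2*b/(8 + 10*b) (w(b) = (-1/(8 + 10*b))*(b + b) = (-1/(8 + 10*b))*(2*b) = -2*b/(8 + 10*b))
(-12428 - 12749) + w(m(j(-3, -1))) = (-12428 - 12749) - (1/2)*(-3)/(4 + 5*((1/2)*(-3))) = -25177 - 1*(-3/2)/(4 + 5*(-3/2)) = -25177 - 1*(-3/2)/(4 - 15/2) = -25177 - 1*(-3/2)/(-7/2) = -25177 - 1*(-3/2)*(-2/7) = -25177 - 3/7 = -176242/7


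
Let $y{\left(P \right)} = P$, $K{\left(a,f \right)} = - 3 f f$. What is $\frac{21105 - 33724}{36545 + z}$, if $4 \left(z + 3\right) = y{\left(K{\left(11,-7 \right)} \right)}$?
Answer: $- \frac{50476}{146021} \approx -0.34568$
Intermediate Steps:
$K{\left(a,f \right)} = - 3 f^{2}$
$z = - \frac{159}{4}$ ($z = -3 + \frac{\left(-3\right) \left(-7\right)^{2}}{4} = -3 + \frac{\left(-3\right) 49}{4} = -3 + \frac{1}{4} \left(-147\right) = -3 - \frac{147}{4} = - \frac{159}{4} \approx -39.75$)
$\frac{21105 - 33724}{36545 + z} = \frac{21105 - 33724}{36545 - \frac{159}{4}} = - \frac{12619}{\frac{146021}{4}} = \left(-12619\right) \frac{4}{146021} = - \frac{50476}{146021}$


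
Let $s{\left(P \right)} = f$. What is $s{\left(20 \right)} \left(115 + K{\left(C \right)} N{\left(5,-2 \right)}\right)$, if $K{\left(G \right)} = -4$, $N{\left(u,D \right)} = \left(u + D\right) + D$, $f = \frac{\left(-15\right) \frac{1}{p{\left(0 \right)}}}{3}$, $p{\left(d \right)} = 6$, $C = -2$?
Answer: $- \frac{185}{2} \approx -92.5$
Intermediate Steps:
$f = - \frac{5}{6}$ ($f = \frac{\left(-15\right) \frac{1}{6}}{3} = \left(-15\right) \frac{1}{6} \cdot \frac{1}{3} = \left(- \frac{5}{2}\right) \frac{1}{3} = - \frac{5}{6} \approx -0.83333$)
$s{\left(P \right)} = - \frac{5}{6}$
$N{\left(u,D \right)} = u + 2 D$ ($N{\left(u,D \right)} = \left(D + u\right) + D = u + 2 D$)
$s{\left(20 \right)} \left(115 + K{\left(C \right)} N{\left(5,-2 \right)}\right) = - \frac{5 \left(115 - 4 \left(5 + 2 \left(-2\right)\right)\right)}{6} = - \frac{5 \left(115 - 4 \left(5 - 4\right)\right)}{6} = - \frac{5 \left(115 - 4\right)}{6} = \left(- \frac{5}{6}\right) 111 = - \frac{185}{2}$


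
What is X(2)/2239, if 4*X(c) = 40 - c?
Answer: 19/4478 ≈ 0.0042430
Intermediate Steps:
X(c) = 10 - c/4 (X(c) = (40 - c)/4 = 10 - c/4)
X(2)/2239 = (10 - ¼*2)/2239 = (10 - ½)*(1/2239) = (19/2)*(1/2239) = 19/4478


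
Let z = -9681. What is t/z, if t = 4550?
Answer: -650/1383 ≈ -0.46999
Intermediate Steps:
t/z = 4550/(-9681) = 4550*(-1/9681) = -650/1383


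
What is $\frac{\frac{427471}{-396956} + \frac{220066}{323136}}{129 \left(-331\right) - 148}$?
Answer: $\frac{576985795}{62454748343904} \approx 9.2385 \cdot 10^{-6}$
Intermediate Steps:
$\frac{\frac{427471}{-396956} + \frac{220066}{323136}}{129 \left(-331\right) - 148} = \frac{427471 \left(- \frac{1}{396956}\right) + 220066 \cdot \frac{1}{323136}}{-42699 - 148} = \frac{- \frac{427471}{396956} + \frac{10003}{14688}}{-42847} = \left(- \frac{576985795}{1457622432}\right) \left(- \frac{1}{42847}\right) = \frac{576985795}{62454748343904}$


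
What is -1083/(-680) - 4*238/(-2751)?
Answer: 518099/267240 ≈ 1.9387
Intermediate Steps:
-1083/(-680) - 4*238/(-2751) = -1083*(-1/680) - 952*(-1/2751) = 1083/680 + 136/393 = 518099/267240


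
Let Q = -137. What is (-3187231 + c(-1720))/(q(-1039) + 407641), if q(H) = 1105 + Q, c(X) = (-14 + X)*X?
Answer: -204751/408609 ≈ -0.50109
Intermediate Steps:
c(X) = X*(-14 + X)
q(H) = 968 (q(H) = 1105 - 137 = 968)
(-3187231 + c(-1720))/(q(-1039) + 407641) = (-3187231 - 1720*(-14 - 1720))/(968 + 407641) = (-3187231 - 1720*(-1734))/408609 = (-3187231 + 2982480)*(1/408609) = -204751*1/408609 = -204751/408609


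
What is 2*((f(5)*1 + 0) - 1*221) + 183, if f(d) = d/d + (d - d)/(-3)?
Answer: -257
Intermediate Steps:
f(d) = 1 (f(d) = 1 + 0*(-⅓) = 1 + 0 = 1)
2*((f(5)*1 + 0) - 1*221) + 183 = 2*((1*1 + 0) - 1*221) + 183 = 2*((1 + 0) - 221) + 183 = 2*(1 - 221) + 183 = 2*(-220) + 183 = -440 + 183 = -257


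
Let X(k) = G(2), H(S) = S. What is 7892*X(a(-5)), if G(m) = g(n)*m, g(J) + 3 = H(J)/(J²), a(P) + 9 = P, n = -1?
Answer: -63136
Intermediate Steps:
a(P) = -9 + P
g(J) = -3 + 1/J (g(J) = -3 + J/(J²) = -3 + J/J² = -3 + 1/J)
G(m) = -4*m (G(m) = (-3 + 1/(-1))*m = (-3 - 1)*m = -4*m)
X(k) = -8 (X(k) = -4*2 = -8)
7892*X(a(-5)) = 7892*(-8) = -63136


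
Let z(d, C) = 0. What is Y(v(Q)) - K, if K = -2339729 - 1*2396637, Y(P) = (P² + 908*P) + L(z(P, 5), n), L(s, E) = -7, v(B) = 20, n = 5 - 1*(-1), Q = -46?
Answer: 4754919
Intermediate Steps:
n = 6 (n = 5 + 1 = 6)
Y(P) = -7 + P² + 908*P (Y(P) = (P² + 908*P) - 7 = -7 + P² + 908*P)
K = -4736366 (K = -2339729 - 2396637 = -4736366)
Y(v(Q)) - K = (-7 + 20² + 908*20) - 1*(-4736366) = (-7 + 400 + 18160) + 4736366 = 18553 + 4736366 = 4754919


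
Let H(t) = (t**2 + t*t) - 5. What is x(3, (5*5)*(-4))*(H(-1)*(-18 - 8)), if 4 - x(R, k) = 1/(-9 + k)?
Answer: 34086/109 ≈ 312.72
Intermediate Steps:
H(t) = -5 + 2*t**2 (H(t) = (t**2 + t**2) - 5 = 2*t**2 - 5 = -5 + 2*t**2)
x(R, k) = 4 - 1/(-9 + k)
x(3, (5*5)*(-4))*(H(-1)*(-18 - 8)) = ((-37 + 4*((5*5)*(-4)))/(-9 + (5*5)*(-4)))*((-5 + 2*(-1)**2)*(-18 - 8)) = ((-37 + 4*(25*(-4)))/(-9 + 25*(-4)))*((-5 + 2*1)*(-26)) = ((-37 + 4*(-100))/(-9 - 100))*((-5 + 2)*(-26)) = ((-37 - 400)/(-109))*(-3*(-26)) = -1/109*(-437)*78 = (437/109)*78 = 34086/109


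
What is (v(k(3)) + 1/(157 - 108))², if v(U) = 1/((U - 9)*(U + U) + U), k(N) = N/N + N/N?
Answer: 529/1623076 ≈ 0.00032592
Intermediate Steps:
k(N) = 2 (k(N) = 1 + 1 = 2)
v(U) = 1/(U + 2*U*(-9 + U)) (v(U) = 1/((-9 + U)*(2*U) + U) = 1/(2*U*(-9 + U) + U) = 1/(U + 2*U*(-9 + U)))
(v(k(3)) + 1/(157 - 108))² = (1/(2*(-17 + 2*2)) + 1/(157 - 108))² = (1/(2*(-17 + 4)) + 1/49)² = ((½)/(-13) + 1/49)² = ((½)*(-1/13) + 1/49)² = (-1/26 + 1/49)² = (-23/1274)² = 529/1623076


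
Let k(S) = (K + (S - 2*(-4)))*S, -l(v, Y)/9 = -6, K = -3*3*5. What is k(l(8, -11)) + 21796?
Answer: 22714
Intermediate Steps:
K = -45 (K = -9*5 = -45)
l(v, Y) = 54 (l(v, Y) = -9*(-6) = 54)
k(S) = S*(-37 + S) (k(S) = (-45 + (S - 2*(-4)))*S = (-45 + (S + 8))*S = (-45 + (8 + S))*S = (-37 + S)*S = S*(-37 + S))
k(l(8, -11)) + 21796 = 54*(-37 + 54) + 21796 = 54*17 + 21796 = 918 + 21796 = 22714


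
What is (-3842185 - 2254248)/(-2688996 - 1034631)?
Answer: 6096433/3723627 ≈ 1.6372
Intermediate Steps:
(-3842185 - 2254248)/(-2688996 - 1034631) = -6096433/(-3723627) = -6096433*(-1/3723627) = 6096433/3723627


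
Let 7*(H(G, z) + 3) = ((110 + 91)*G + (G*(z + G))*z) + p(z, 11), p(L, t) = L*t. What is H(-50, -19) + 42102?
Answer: 218884/7 ≈ 31269.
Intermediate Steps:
H(G, z) = -3 + 11*z/7 + 201*G/7 + G*z*(G + z)/7 (H(G, z) = -3 + (((110 + 91)*G + (G*(z + G))*z) + z*11)/7 = -3 + ((201*G + (G*(G + z))*z) + 11*z)/7 = -3 + ((201*G + G*z*(G + z)) + 11*z)/7 = -3 + (11*z + 201*G + G*z*(G + z))/7 = -3 + (11*z/7 + 201*G/7 + G*z*(G + z)/7) = -3 + 11*z/7 + 201*G/7 + G*z*(G + z)/7)
H(-50, -19) + 42102 = (-3 + (11/7)*(-19) + (201/7)*(-50) + (⅐)*(-50)*(-19)² + (⅐)*(-19)*(-50)²) + 42102 = (-3 - 209/7 - 10050/7 + (⅐)*(-50)*361 + (⅐)*(-19)*2500) + 42102 = (-3 - 209/7 - 10050/7 - 18050/7 - 47500/7) + 42102 = -75830/7 + 42102 = 218884/7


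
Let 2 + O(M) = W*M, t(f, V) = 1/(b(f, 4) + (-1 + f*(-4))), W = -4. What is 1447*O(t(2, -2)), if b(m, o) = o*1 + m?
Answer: -2894/3 ≈ -964.67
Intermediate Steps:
b(m, o) = m + o (b(m, o) = o + m = m + o)
t(f, V) = 1/(3 - 3*f) (t(f, V) = 1/((f + 4) + (-1 + f*(-4))) = 1/((4 + f) + (-1 - 4*f)) = 1/(3 - 3*f))
O(M) = -2 - 4*M
1447*O(t(2, -2)) = 1447*(-2 - (-4)/(-3 + 3*2)) = 1447*(-2 - (-4)/(-3 + 6)) = 1447*(-2 - (-4)/3) = 1447*(-2 - 4*(-⅓)) = 1447*(-2 + 4/3) = 1447*(-⅔) = -2894/3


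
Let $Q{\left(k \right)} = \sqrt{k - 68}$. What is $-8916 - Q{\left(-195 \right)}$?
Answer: $-8916 - i \sqrt{263} \approx -8916.0 - 16.217 i$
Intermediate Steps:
$Q{\left(k \right)} = \sqrt{-68 + k}$
$-8916 - Q{\left(-195 \right)} = -8916 - \sqrt{-68 - 195} = -8916 - \sqrt{-263} = -8916 - i \sqrt{263}$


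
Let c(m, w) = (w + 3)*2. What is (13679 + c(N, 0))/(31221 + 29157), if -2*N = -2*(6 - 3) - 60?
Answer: 13685/60378 ≈ 0.22666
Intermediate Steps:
N = 33 (N = -(-2*(6 - 3) - 60)/2 = -(-2*3 - 60)/2 = -(-6 - 60)/2 = -1/2*(-66) = 33)
c(m, w) = 6 + 2*w (c(m, w) = (3 + w)*2 = 6 + 2*w)
(13679 + c(N, 0))/(31221 + 29157) = (13679 + (6 + 2*0))/(31221 + 29157) = (13679 + (6 + 0))/60378 = (13679 + 6)*(1/60378) = 13685*(1/60378) = 13685/60378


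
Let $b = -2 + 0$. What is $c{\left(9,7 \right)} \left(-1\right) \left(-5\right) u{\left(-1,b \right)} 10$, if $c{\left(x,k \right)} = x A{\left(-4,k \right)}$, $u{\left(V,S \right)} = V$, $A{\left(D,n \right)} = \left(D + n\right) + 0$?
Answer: $-1350$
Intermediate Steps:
$A{\left(D,n \right)} = D + n$
$b = -2$
$c{\left(x,k \right)} = x \left(-4 + k\right)$
$c{\left(9,7 \right)} \left(-1\right) \left(-5\right) u{\left(-1,b \right)} 10 = 9 \left(-4 + 7\right) \left(-1\right) \left(-5\right) \left(-1\right) 10 = 9 \cdot 3 \cdot 5 \left(-1\right) 10 = 27 \left(-5\right) 10 = \left(-135\right) 10 = -1350$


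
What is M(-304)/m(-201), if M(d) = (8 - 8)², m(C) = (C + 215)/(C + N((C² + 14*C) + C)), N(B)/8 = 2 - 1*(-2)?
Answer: 0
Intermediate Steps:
N(B) = 32 (N(B) = 8*(2 - 1*(-2)) = 8*(2 + 2) = 8*4 = 32)
m(C) = (215 + C)/(32 + C) (m(C) = (C + 215)/(C + 32) = (215 + C)/(32 + C))
M(d) = 0 (M(d) = 0² = 0)
M(-304)/m(-201) = 0/(((215 - 201)/(32 - 201))) = 0/((14/(-169))) = 0/((-1/169*14)) = 0/(-14/169) = 0*(-169/14) = 0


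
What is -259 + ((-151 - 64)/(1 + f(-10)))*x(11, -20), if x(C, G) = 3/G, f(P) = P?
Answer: -3151/12 ≈ -262.58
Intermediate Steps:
-259 + ((-151 - 64)/(1 + f(-10)))*x(11, -20) = -259 + ((-151 - 64)/(1 - 10))*(3/(-20)) = -259 + (-215/(-9))*(3*(-1/20)) = -259 - 215*(-⅑)*(-3/20) = -259 + (215/9)*(-3/20) = -259 - 43/12 = -3151/12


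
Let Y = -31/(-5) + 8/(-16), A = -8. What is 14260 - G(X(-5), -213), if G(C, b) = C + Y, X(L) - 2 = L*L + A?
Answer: 142353/10 ≈ 14235.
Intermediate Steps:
Y = 57/10 (Y = -31*(-⅕) + 8*(-1/16) = 31/5 - ½ = 57/10 ≈ 5.7000)
X(L) = -6 + L² (X(L) = 2 + (L*L - 8) = 2 + (L² - 8) = 2 + (-8 + L²) = -6 + L²)
G(C, b) = 57/10 + C (G(C, b) = C + 57/10 = 57/10 + C)
14260 - G(X(-5), -213) = 14260 - (57/10 + (-6 + (-5)²)) = 14260 - (57/10 + (-6 + 25)) = 14260 - (57/10 + 19) = 14260 - 1*247/10 = 14260 - 247/10 = 142353/10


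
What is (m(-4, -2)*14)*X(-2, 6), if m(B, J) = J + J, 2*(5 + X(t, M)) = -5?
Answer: 420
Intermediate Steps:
X(t, M) = -15/2 (X(t, M) = -5 + (1/2)*(-5) = -5 - 5/2 = -15/2)
m(B, J) = 2*J
(m(-4, -2)*14)*X(-2, 6) = ((2*(-2))*14)*(-15/2) = -4*14*(-15/2) = -56*(-15/2) = 420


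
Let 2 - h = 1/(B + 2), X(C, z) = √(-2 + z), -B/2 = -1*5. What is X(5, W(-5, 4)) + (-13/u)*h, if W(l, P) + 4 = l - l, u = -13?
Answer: 23/12 + I*√6 ≈ 1.9167 + 2.4495*I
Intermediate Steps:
W(l, P) = -4 (W(l, P) = -4 + (l - l) = -4 + 0 = -4)
B = 10 (B = -(-2)*5 = -2*(-5) = 10)
h = 23/12 (h = 2 - 1/(10 + 2) = 2 - 1/12 = 23/12 ≈ 1.9167)
X(5, W(-5, 4)) + (-13/u)*h = √(-2 - 4) - 13/(-13)*(23/12) = √(-6) - 13*(-1/13)*(23/12) = I*√6 + 1*(23/12) = I*√6 + 23/12 = 23/12 + I*√6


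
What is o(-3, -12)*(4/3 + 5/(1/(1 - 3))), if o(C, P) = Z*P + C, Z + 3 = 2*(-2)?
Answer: -702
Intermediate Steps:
Z = -7 (Z = -3 + 2*(-2) = -3 - 4 = -7)
o(C, P) = C - 7*P (o(C, P) = -7*P + C = C - 7*P)
o(-3, -12)*(4/3 + 5/(1/(1 - 3))) = (-3 - 7*(-12))*(4/3 + 5/(1/(1 - 3))) = (-3 + 84)*(4*(⅓) + 5/(1/(-2))) = 81*(4/3 + 5/(-½)) = 81*(4/3 + 5*(-2)) = 81*(4/3 - 10) = 81*(-26/3) = -702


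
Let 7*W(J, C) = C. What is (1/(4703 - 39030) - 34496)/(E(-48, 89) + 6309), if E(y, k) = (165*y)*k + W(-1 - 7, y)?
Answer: 2763003117/55953524905 ≈ 0.049380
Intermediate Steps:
W(J, C) = C/7
E(y, k) = y/7 + 165*k*y (E(y, k) = (165*y)*k + y/7 = 165*k*y + y/7 = y/7 + 165*k*y)
(1/(4703 - 39030) - 34496)/(E(-48, 89) + 6309) = (1/(4703 - 39030) - 34496)/((⅐)*(-48)*(1 + 1155*89) + 6309) = (1/(-34327) - 34496)/((⅐)*(-48)*(1 + 102795) + 6309) = (-1/34327 - 34496)/((⅐)*(-48)*102796 + 6309) = -1184144193/(34327*(-4934208/7 + 6309)) = -1184144193/(34327*(-4890045/7)) = -1184144193/34327*(-7/4890045) = 2763003117/55953524905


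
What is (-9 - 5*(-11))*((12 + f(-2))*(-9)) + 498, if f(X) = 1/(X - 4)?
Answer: -4401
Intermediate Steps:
f(X) = 1/(-4 + X)
(-9 - 5*(-11))*((12 + f(-2))*(-9)) + 498 = (-9 - 5*(-11))*((12 + 1/(-4 - 2))*(-9)) + 498 = (-9 + 55)*((12 + 1/(-6))*(-9)) + 498 = 46*((12 - ⅙)*(-9)) + 498 = 46*((71/6)*(-9)) + 498 = 46*(-213/2) + 498 = -4899 + 498 = -4401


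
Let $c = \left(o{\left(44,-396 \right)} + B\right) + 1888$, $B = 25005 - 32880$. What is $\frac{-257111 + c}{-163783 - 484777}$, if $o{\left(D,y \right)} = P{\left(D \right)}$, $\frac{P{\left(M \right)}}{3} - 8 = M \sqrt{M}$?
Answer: $\frac{131537}{324280} - \frac{3 \sqrt{11}}{7370} \approx 0.40428$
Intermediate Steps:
$P{\left(M \right)} = 24 + 3 M^{\frac{3}{2}}$ ($P{\left(M \right)} = 24 + 3 M \sqrt{M} = 24 + 3 M^{\frac{3}{2}}$)
$B = -7875$
$o{\left(D,y \right)} = 24 + 3 D^{\frac{3}{2}}$
$c = -5963 + 264 \sqrt{11}$ ($c = \left(\left(24 + 3 \cdot 44^{\frac{3}{2}}\right) - 7875\right) + 1888 = \left(\left(24 + 3 \cdot 88 \sqrt{11}\right) - 7875\right) + 1888 = \left(\left(24 + 264 \sqrt{11}\right) - 7875\right) + 1888 = \left(-7851 + 264 \sqrt{11}\right) + 1888 = -5963 + 264 \sqrt{11} \approx -5087.4$)
$\frac{-257111 + c}{-163783 - 484777} = \frac{-257111 - \left(5963 - 264 \sqrt{11}\right)}{-163783 - 484777} = \frac{-263074 + 264 \sqrt{11}}{-648560} = \left(-263074 + 264 \sqrt{11}\right) \left(- \frac{1}{648560}\right) = \frac{131537}{324280} - \frac{3 \sqrt{11}}{7370}$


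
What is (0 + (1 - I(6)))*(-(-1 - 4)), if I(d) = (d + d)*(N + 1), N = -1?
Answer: 5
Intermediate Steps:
I(d) = 0 (I(d) = (d + d)*(-1 + 1) = (2*d)*0 = 0)
(0 + (1 - I(6)))*(-(-1 - 4)) = (0 + (1 - 1*0))*(-(-1 - 4)) = (0 + (1 + 0))*(-1*(-5)) = (0 + 1)*5 = 1*5 = 5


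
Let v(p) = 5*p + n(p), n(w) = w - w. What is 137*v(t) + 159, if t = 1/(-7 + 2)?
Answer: 22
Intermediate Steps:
n(w) = 0
t = -⅕ (t = 1/(-5) = -⅕ ≈ -0.20000)
v(p) = 5*p (v(p) = 5*p + 0 = 5*p)
137*v(t) + 159 = 137*(5*(-⅕)) + 159 = 137*(-1) + 159 = -137 + 159 = 22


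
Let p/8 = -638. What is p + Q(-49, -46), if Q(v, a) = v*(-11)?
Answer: -4565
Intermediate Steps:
p = -5104 (p = 8*(-638) = -5104)
Q(v, a) = -11*v
p + Q(-49, -46) = -5104 - 11*(-49) = -5104 + 539 = -4565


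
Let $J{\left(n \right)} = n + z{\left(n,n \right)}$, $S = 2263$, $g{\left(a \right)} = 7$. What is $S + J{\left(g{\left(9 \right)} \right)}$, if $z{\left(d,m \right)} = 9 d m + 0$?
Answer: $2711$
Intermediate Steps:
$z{\left(d,m \right)} = 9 d m$ ($z{\left(d,m \right)} = 9 d m + 0 = 9 d m$)
$J{\left(n \right)} = n + 9 n^{2}$ ($J{\left(n \right)} = n + 9 n n = n + 9 n^{2}$)
$S + J{\left(g{\left(9 \right)} \right)} = 2263 + 7 \left(1 + 9 \cdot 7\right) = 2263 + 7 \left(1 + 63\right) = 2263 + 7 \cdot 64 = 2263 + 448 = 2711$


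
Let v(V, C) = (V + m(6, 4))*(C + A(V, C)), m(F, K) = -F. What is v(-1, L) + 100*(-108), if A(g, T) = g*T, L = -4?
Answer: -10800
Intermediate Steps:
A(g, T) = T*g
v(V, C) = (-6 + V)*(C + C*V) (v(V, C) = (V - 1*6)*(C + C*V) = (V - 6)*(C + C*V) = (-6 + V)*(C + C*V))
v(-1, L) + 100*(-108) = -4*(-6 + (-1)² - 5*(-1)) + 100*(-108) = -4*(-6 + 1 + 5) - 10800 = -4*0 - 10800 = 0 - 10800 = -10800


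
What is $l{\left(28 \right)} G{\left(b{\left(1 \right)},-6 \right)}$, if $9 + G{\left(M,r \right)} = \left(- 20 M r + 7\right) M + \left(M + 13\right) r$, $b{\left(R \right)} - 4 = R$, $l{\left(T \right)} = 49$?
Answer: $142982$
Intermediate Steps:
$b{\left(R \right)} = 4 + R$
$G{\left(M,r \right)} = -9 + M \left(7 - 20 M r\right) + r \left(13 + M\right)$ ($G{\left(M,r \right)} = -9 + \left(\left(- 20 M r + 7\right) M + \left(M + 13\right) r\right) = -9 + \left(\left(- 20 M r + 7\right) M + \left(13 + M\right) r\right) = -9 + \left(\left(7 - 20 M r\right) M + r \left(13 + M\right)\right) = -9 + \left(M \left(7 - 20 M r\right) + r \left(13 + M\right)\right) = -9 + M \left(7 - 20 M r\right) + r \left(13 + M\right)$)
$l{\left(28 \right)} G{\left(b{\left(1 \right)},-6 \right)} = 49 \left(-9 + 7 \left(4 + 1\right) + 13 \left(-6\right) + \left(4 + 1\right) \left(-6\right) - - 120 \left(4 + 1\right)^{2}\right) = 49 \left(-9 + 7 \cdot 5 - 78 + 5 \left(-6\right) - - 120 \cdot 5^{2}\right) = 49 \left(-9 + 35 - 78 - 30 - \left(-120\right) 25\right) = 49 \left(-9 + 35 - 78 - 30 + 3000\right) = 49 \cdot 2918 = 142982$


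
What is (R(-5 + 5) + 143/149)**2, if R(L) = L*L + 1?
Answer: 85264/22201 ≈ 3.8405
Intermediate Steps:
R(L) = 1 + L**2 (R(L) = L**2 + 1 = 1 + L**2)
(R(-5 + 5) + 143/149)**2 = ((1 + (-5 + 5)**2) + 143/149)**2 = ((1 + 0**2) + 143*(1/149))**2 = ((1 + 0) + 143/149)**2 = (1 + 143/149)**2 = (292/149)**2 = 85264/22201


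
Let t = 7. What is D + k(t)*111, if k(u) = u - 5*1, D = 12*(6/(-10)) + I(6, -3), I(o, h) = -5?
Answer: 1049/5 ≈ 209.80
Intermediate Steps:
D = -61/5 (D = 12*(6/(-10)) - 5 = 12*(6*(-1/10)) - 5 = 12*(-3/5) - 5 = -36/5 - 5 = -61/5 ≈ -12.200)
k(u) = -5 + u (k(u) = u - 5 = -5 + u)
D + k(t)*111 = -61/5 + (-5 + 7)*111 = -61/5 + 2*111 = -61/5 + 222 = 1049/5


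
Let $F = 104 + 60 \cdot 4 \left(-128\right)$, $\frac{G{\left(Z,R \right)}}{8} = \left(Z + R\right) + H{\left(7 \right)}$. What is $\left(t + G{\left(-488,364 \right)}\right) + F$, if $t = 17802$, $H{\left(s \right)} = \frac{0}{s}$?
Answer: $-13806$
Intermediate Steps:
$H{\left(s \right)} = 0$
$G{\left(Z,R \right)} = 8 R + 8 Z$ ($G{\left(Z,R \right)} = 8 \left(\left(Z + R\right) + 0\right) = 8 \left(\left(R + Z\right) + 0\right) = 8 \left(R + Z\right) = 8 R + 8 Z$)
$F = -30616$ ($F = 104 + 240 \left(-128\right) = 104 - 30720 = -30616$)
$\left(t + G{\left(-488,364 \right)}\right) + F = \left(17802 + \left(8 \cdot 364 + 8 \left(-488\right)\right)\right) - 30616 = \left(17802 + \left(2912 - 3904\right)\right) - 30616 = \left(17802 - 992\right) - 30616 = 16810 - 30616 = -13806$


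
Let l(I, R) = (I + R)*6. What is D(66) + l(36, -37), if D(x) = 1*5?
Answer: -1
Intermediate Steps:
l(I, R) = 6*I + 6*R
D(x) = 5
D(66) + l(36, -37) = 5 + (6*36 + 6*(-37)) = 5 + (216 - 222) = 5 - 6 = -1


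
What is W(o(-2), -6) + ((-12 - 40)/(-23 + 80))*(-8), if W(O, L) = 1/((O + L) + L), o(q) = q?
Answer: 5767/798 ≈ 7.2268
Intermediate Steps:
W(O, L) = 1/(O + 2*L) (W(O, L) = 1/((L + O) + L) = 1/(O + 2*L))
W(o(-2), -6) + ((-12 - 40)/(-23 + 80))*(-8) = 1/(-2 + 2*(-6)) + ((-12 - 40)/(-23 + 80))*(-8) = 1/(-2 - 12) - 52/57*(-8) = 1/(-14) - 52*1/57*(-8) = -1/14 - 52/57*(-8) = -1/14 + 416/57 = 5767/798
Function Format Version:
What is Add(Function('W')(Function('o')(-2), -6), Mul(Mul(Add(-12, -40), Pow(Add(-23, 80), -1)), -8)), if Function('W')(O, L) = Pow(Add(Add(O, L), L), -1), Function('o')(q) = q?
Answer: Rational(5767, 798) ≈ 7.2268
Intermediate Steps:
Function('W')(O, L) = Pow(Add(O, Mul(2, L)), -1) (Function('W')(O, L) = Pow(Add(Add(L, O), L), -1) = Pow(Add(O, Mul(2, L)), -1))
Add(Function('W')(Function('o')(-2), -6), Mul(Mul(Add(-12, -40), Pow(Add(-23, 80), -1)), -8)) = Add(Pow(Add(-2, Mul(2, -6)), -1), Mul(Mul(Add(-12, -40), Pow(Add(-23, 80), -1)), -8)) = Add(Pow(Add(-2, -12), -1), Mul(Mul(-52, Pow(57, -1)), -8)) = Add(Pow(-14, -1), Mul(Mul(-52, Rational(1, 57)), -8)) = Add(Rational(-1, 14), Mul(Rational(-52, 57), -8)) = Add(Rational(-1, 14), Rational(416, 57)) = Rational(5767, 798)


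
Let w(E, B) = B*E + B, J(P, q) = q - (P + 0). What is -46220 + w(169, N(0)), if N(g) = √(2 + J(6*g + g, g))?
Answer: -46220 + 170*√2 ≈ -45980.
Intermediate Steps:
J(P, q) = q - P
N(g) = √(2 - 6*g) (N(g) = √(2 + (g - (6*g + g))) = √(2 + (g - 7*g)) = √(2 - 6*g))
w(E, B) = B + B*E
-46220 + w(169, N(0)) = -46220 + √(2 - 6*0)*(1 + 169) = -46220 + √(2 + 0)*170 = -46220 + √2*170 = -46220 + 170*√2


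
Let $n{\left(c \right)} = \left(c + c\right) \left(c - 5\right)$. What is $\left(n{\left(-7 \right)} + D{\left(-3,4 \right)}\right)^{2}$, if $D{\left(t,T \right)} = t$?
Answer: $27225$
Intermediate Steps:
$n{\left(c \right)} = 2 c \left(-5 + c\right)$
$\left(n{\left(-7 \right)} + D{\left(-3,4 \right)}\right)^{2} = \left(2 \left(-7\right) \left(-5 - 7\right) - 3\right)^{2} = \left(2 \left(-7\right) \left(-12\right) - 3\right)^{2} = \left(168 - 3\right)^{2} = 165^{2} = 27225$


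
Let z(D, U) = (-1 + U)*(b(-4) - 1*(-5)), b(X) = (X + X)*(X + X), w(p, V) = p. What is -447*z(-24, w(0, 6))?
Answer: 30843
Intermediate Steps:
b(X) = 4*X² (b(X) = (2*X)*(2*X) = 4*X²)
z(D, U) = -69 + 69*U (z(D, U) = (-1 + U)*(4*(-4)² - 1*(-5)) = (-1 + U)*(4*16 + 5) = (-1 + U)*(64 + 5) = (-1 + U)*69 = -69 + 69*U)
-447*z(-24, w(0, 6)) = -447*(-69 + 69*0) = -447*(-69 + 0) = -447*(-69) = 30843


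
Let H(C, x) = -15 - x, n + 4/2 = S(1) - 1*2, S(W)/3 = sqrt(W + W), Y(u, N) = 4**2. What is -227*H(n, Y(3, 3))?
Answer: 7037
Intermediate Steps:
Y(u, N) = 16
S(W) = 3*sqrt(2)*sqrt(W) (S(W) = 3*sqrt(W + W) = 3*sqrt(2*W) = 3*(sqrt(2)*sqrt(W)) = 3*sqrt(2)*sqrt(W))
n = -4 + 3*sqrt(2) (n = -2 + (3*sqrt(2)*sqrt(1) - 1*2) = -2 + (3*sqrt(2)*1 - 2) = -2 + (3*sqrt(2) - 2) = -2 + (-2 + 3*sqrt(2)) = -4 + 3*sqrt(2) ≈ 0.24264)
-227*H(n, Y(3, 3)) = -227*(-15 - 1*16) = -227*(-15 - 16) = -227*(-31) = 7037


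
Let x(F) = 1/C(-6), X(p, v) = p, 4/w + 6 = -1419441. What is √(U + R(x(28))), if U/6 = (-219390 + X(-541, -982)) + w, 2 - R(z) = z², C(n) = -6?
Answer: I*√10634948816314176937/2838894 ≈ 1148.7*I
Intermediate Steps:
w = -4/1419447 (w = 4/(-6 - 1419441) = 4/(-1419447) = 4*(-1/1419447) = -4/1419447 ≈ -2.8180e-6)
x(F) = -⅙ (x(F) = 1/(-6) = -⅙)
R(z) = 2 - z²
U = -624360796322/473149 (U = 6*((-219390 - 541) - 4/1419447) = 6*(-219931 - 4/1419447) = 6*(-312180398161/1419447) = -624360796322/473149 ≈ -1.3196e+6)
√(U + R(x(28))) = √(-624360796322/473149 + (2 - (-⅙)²)) = √(-624360796322/473149 + (2 - 1*1/36)) = √(-624360796322/473149 + (2 - 1/36)) = √(-624360796322/473149 + 71/36) = √(-22476955074013/17033364) = I*√10634948816314176937/2838894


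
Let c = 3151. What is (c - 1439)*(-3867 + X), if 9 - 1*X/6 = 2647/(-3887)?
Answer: -25346586288/3887 ≈ -6.5209e+6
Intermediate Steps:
X = 225780/3887 (X = 54 - 15882/(-3887) = 54 - 15882*(-1)/3887 = 54 - 6*(-2647/3887) = 54 + 15882/3887 = 225780/3887 ≈ 58.086)
(c - 1439)*(-3867 + X) = (3151 - 1439)*(-3867 + 225780/3887) = 1712*(-14805249/3887) = -25346586288/3887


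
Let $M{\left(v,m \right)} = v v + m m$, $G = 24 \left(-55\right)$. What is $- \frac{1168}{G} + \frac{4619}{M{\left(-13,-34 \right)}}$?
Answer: $\frac{191117}{43725} \approx 4.3709$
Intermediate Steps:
$G = -1320$
$M{\left(v,m \right)} = m^{2} + v^{2}$ ($M{\left(v,m \right)} = v^{2} + m^{2} = m^{2} + v^{2}$)
$- \frac{1168}{G} + \frac{4619}{M{\left(-13,-34 \right)}} = - \frac{1168}{-1320} + \frac{4619}{\left(-34\right)^{2} + \left(-13\right)^{2}} = \left(-1168\right) \left(- \frac{1}{1320}\right) + \frac{4619}{1156 + 169} = \frac{146}{165} + \frac{4619}{1325} = \frac{191117}{43725}$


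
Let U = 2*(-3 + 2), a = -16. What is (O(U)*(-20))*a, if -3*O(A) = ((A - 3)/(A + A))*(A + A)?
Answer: 1600/3 ≈ 533.33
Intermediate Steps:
U = -2 (U = 2*(-1) = -2)
O(A) = 1 - A/3 (O(A) = -(A - 3)/(A + A)*(A + A)/3 = -(-3 + A)/((2*A))*2*A/3 = -(-3 + A)*(1/(2*A))*2*A/3 = -(-3 + A)/(2*A)*2*A/3 = -(-3 + A)/3 = 1 - A/3)
(O(U)*(-20))*a = ((1 - 1/3*(-2))*(-20))*(-16) = ((1 + 2/3)*(-20))*(-16) = ((5/3)*(-20))*(-16) = -100/3*(-16) = 1600/3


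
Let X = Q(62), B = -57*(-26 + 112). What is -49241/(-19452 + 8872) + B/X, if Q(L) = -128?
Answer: 7270751/169280 ≈ 42.951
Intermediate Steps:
B = -4902 (B = -57*86 = -4902)
X = -128
-49241/(-19452 + 8872) + B/X = -49241/(-19452 + 8872) - 4902/(-128) = -49241/(-10580) - 4902*(-1/128) = -49241*(-1/10580) + 2451/64 = 49241/10580 + 2451/64 = 7270751/169280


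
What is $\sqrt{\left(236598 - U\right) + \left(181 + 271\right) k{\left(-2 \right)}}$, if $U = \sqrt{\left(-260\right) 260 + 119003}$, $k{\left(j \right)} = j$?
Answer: $\sqrt{235694 - \sqrt{51403}} \approx 485.25$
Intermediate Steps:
$U = \sqrt{51403}$ ($U = \sqrt{-67600 + 119003} = \sqrt{51403} \approx 226.72$)
$\sqrt{\left(236598 - U\right) + \left(181 + 271\right) k{\left(-2 \right)}} = \sqrt{\left(236598 - \sqrt{51403}\right) + \left(181 + 271\right) \left(-2\right)} = \sqrt{\left(236598 - \sqrt{51403}\right) + 452 \left(-2\right)} = \sqrt{\left(236598 - \sqrt{51403}\right) - 904} = \sqrt{235694 - \sqrt{51403}}$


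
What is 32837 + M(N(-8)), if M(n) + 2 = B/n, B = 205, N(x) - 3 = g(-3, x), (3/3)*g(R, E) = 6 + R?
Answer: 197215/6 ≈ 32869.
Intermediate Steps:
g(R, E) = 6 + R
N(x) = 6 (N(x) = 3 + (6 - 3) = 3 + 3 = 6)
M(n) = -2 + 205/n
32837 + M(N(-8)) = 32837 + (-2 + 205/6) = 32837 + 193/6 = 197215/6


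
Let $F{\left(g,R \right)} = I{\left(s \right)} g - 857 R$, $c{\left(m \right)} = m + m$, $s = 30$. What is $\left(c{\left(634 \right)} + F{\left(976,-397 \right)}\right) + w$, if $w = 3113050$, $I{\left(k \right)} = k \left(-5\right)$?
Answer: $3308147$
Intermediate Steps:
$I{\left(k \right)} = - 5 k$
$c{\left(m \right)} = 2 m$
$F{\left(g,R \right)} = - 857 R - 150 g$ ($F{\left(g,R \right)} = \left(-5\right) 30 g - 857 R = - 150 g - 857 R = - 857 R - 150 g$)
$\left(c{\left(634 \right)} + F{\left(976,-397 \right)}\right) + w = \left(2 \cdot 634 - -193829\right) + 3113050 = \left(1268 + \left(340229 - 146400\right)\right) + 3113050 = \left(1268 + 193829\right) + 3113050 = 195097 + 3113050 = 3308147$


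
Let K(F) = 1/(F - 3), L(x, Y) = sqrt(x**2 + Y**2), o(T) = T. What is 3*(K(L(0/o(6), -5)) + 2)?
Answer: 15/2 ≈ 7.5000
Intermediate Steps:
L(x, Y) = sqrt(Y**2 + x**2)
K(F) = 1/(-3 + F)
3*(K(L(0/o(6), -5)) + 2) = 3*(1/(-3 + sqrt((-5)**2 + (0/6)**2)) + 2) = 3*(1/(-3 + sqrt(25 + (0*(1/6))**2)) + 2) = 3*(1/(-3 + sqrt(25 + 0**2)) + 2) = 3*(1/(-3 + sqrt(25 + 0)) + 2) = 3*(1/(-3 + sqrt(25)) + 2) = 3*(1/(-3 + 5) + 2) = 3*(1/2 + 2) = 3*(5/2) = 15/2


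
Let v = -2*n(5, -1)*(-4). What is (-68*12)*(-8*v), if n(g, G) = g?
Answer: 261120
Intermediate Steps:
v = 40 (v = -2*5*(-4) = -10*(-4) = 40)
(-68*12)*(-8*v) = (-68*12)*(-8*40) = -816*(-320) = 261120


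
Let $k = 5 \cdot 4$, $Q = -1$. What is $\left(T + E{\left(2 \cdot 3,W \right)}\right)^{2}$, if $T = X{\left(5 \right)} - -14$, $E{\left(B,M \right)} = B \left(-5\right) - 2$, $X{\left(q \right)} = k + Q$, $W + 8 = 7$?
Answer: $1$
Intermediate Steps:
$W = -1$ ($W = -8 + 7 = -1$)
$k = 20$
$X{\left(q \right)} = 19$ ($X{\left(q \right)} = 20 - 1 = 19$)
$E{\left(B,M \right)} = -2 - 5 B$ ($E{\left(B,M \right)} = - 5 B - 2 = -2 - 5 B$)
$T = 33$ ($T = 19 - -14 = 19 + 14 = 33$)
$\left(T + E{\left(2 \cdot 3,W \right)}\right)^{2} = \left(33 - \left(2 + 5 \cdot 2 \cdot 3\right)\right)^{2} = \left(33 - 32\right)^{2} = 1^{2} = 1$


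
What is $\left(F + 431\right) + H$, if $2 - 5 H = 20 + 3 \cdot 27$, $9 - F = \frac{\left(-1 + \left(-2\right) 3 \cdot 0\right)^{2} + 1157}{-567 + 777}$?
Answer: $\frac{14514}{35} \approx 414.69$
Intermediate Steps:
$F = \frac{122}{35}$ ($F = 9 - \frac{\left(-1 + \left(-2\right) 3 \cdot 0\right)^{2} + 1157}{-567 + 777} = 9 - \frac{\left(-1 - 0\right)^{2} + 1157}{210} = 9 - \left(\left(-1 + 0\right)^{2} + 1157\right) \frac{1}{210} = 9 - \left(\left(-1\right)^{2} + 1157\right) \frac{1}{210} = 9 - \left(1 + 1157\right) \frac{1}{210} = 9 - 1158 \cdot \frac{1}{210} = 9 - \frac{193}{35} = \frac{122}{35} \approx 3.4857$)
$H = - \frac{99}{5}$ ($H = \frac{2}{5} - \frac{20 + 3 \cdot 27}{5} = \frac{2}{5} - \frac{20 + 81}{5} = \frac{2}{5} - \frac{101}{5} = - \frac{99}{5} \approx -19.8$)
$\left(F + 431\right) + H = \left(\frac{122}{35} + 431\right) - \frac{99}{5} = \frac{15207}{35} - \frac{99}{5} = \frac{14514}{35}$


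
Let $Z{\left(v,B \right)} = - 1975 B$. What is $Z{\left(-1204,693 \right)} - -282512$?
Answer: $-1086163$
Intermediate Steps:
$Z{\left(-1204,693 \right)} - -282512 = \left(-1975\right) 693 - -282512 = -1368675 + 282512 = -1086163$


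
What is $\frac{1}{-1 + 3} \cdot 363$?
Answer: $\frac{363}{2} \approx 181.5$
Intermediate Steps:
$\frac{1}{-1 + 3} \cdot 363 = \frac{1}{2} \cdot 363 = \frac{363}{2}$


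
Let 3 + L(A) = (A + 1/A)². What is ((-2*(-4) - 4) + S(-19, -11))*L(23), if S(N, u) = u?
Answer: -1955191/529 ≈ -3696.0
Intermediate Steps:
L(A) = -3 + (A + 1/A)²
((-2*(-4) - 4) + S(-19, -11))*L(23) = ((-2*(-4) - 4) - 11)*(-1 + 23⁻² + 23²) = ((8 - 4) - 11)*(-1 + 1/529 + 529) = (4 - 11)*(279313/529) = -7*279313/529 = -1955191/529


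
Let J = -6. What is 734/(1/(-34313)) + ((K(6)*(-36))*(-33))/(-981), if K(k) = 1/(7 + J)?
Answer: -2745246010/109 ≈ -2.5186e+7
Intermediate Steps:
K(k) = 1 (K(k) = 1/(7 - 6) = 1/1 = 1)
734/(1/(-34313)) + ((K(6)*(-36))*(-33))/(-981) = 734/(1/(-34313)) + ((1*(-36))*(-33))/(-981) = 734/(-1/34313) - 36*(-33)*(-1/981) = 734*(-34313) + 1188*(-1/981) = -25185742 - 132/109 = -2745246010/109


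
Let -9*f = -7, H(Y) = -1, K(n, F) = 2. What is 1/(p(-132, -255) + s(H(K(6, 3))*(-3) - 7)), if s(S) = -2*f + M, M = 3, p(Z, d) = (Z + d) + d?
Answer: -9/5765 ≈ -0.0015611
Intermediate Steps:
p(Z, d) = Z + 2*d
f = 7/9 (f = -1/9*(-7) = 7/9 ≈ 0.77778)
s(S) = 13/9 (s(S) = -2*7/9 + 3 = -14/9 + 3 = 13/9)
1/(p(-132, -255) + s(H(K(6, 3))*(-3) - 7)) = 1/((-132 + 2*(-255)) + 13/9) = 1/((-132 - 510) + 13/9) = 1/(-642 + 13/9) = 1/(-5765/9) = -9/5765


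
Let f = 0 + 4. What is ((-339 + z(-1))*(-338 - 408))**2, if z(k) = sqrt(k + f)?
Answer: 63957044784 - 377317848*sqrt(3) ≈ 6.3304e+10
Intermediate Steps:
f = 4
z(k) = sqrt(4 + k) (z(k) = sqrt(k + 4) = sqrt(4 + k))
((-339 + z(-1))*(-338 - 408))**2 = ((-339 + sqrt(4 - 1))*(-338 - 408))**2 = ((-339 + sqrt(3))*(-746))**2 = (252894 - 746*sqrt(3))**2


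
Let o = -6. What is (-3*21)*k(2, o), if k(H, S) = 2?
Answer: -126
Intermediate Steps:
(-3*21)*k(2, o) = -3*21*2 = -63*2 = -126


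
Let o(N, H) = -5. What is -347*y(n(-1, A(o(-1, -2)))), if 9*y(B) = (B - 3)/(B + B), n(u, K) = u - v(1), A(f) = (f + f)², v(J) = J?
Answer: -1735/36 ≈ -48.194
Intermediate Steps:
A(f) = 4*f² (A(f) = (2*f)² = 4*f²)
n(u, K) = -1 + u (n(u, K) = u - 1*1 = u - 1 = -1 + u)
y(B) = (-3 + B)/(18*B) (y(B) = ((B - 3)/(B + B))/9 = ((-3 + B)/((2*B)))/9 = ((-3 + B)*(1/(2*B)))/9 = ((-3 + B)/(2*B))/9 = (-3 + B)/(18*B))
-347*y(n(-1, A(o(-1, -2)))) = -347*(-3 + (-1 - 1))/(18*(-1 - 1)) = -347*(-3 - 2)/(18*(-2)) = -347*(-1)*(-5)/(18*2) = -347*5/36 = -1735/36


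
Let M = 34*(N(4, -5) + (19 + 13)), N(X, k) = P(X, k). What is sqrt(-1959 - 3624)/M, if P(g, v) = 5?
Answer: I*sqrt(5583)/1258 ≈ 0.059395*I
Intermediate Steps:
N(X, k) = 5
M = 1258 (M = 34*(5 + (19 + 13)) = 34*(5 + 32) = 34*37 = 1258)
sqrt(-1959 - 3624)/M = sqrt(-1959 - 3624)/1258 = sqrt(-5583)*(1/1258) = (I*sqrt(5583))*(1/1258) = I*sqrt(5583)/1258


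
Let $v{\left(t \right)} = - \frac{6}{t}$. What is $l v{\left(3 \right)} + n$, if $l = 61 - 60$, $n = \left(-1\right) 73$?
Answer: $-75$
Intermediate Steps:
$n = -73$
$l = 1$ ($l = 61 - 60 = 1$)
$l v{\left(3 \right)} + n = 1 \left(- \frac{6}{3}\right) - 73 = 1 \left(\left(-6\right) \frac{1}{3}\right) - 73 = 1 \left(-2\right) - 73 = -2 - 73 = -75$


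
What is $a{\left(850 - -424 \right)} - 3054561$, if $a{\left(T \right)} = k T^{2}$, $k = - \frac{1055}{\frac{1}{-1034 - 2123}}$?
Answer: $5405870678699$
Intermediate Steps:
$k = 3330635$ ($k = - \frac{1055}{\frac{1}{-3157}} = - \frac{1055}{- \frac{1}{3157}} = \left(-1055\right) \left(-3157\right) = 3330635$)
$a{\left(T \right)} = 3330635 T^{2}$
$a{\left(850 - -424 \right)} - 3054561 = 3330635 \left(850 - -424\right)^{2} - 3054561 = 3330635 \left(850 + 424\right)^{2} - 3054561 = 3330635 \cdot 1274^{2} - 3054561 = 3330635 \cdot 1623076 - 3054561 = 5405873733260 - 3054561 = 5405870678699$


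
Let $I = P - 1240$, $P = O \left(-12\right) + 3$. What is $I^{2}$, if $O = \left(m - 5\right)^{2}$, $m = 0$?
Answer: $2362369$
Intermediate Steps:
$O = 25$ ($O = \left(0 - 5\right)^{2} = \left(-5\right)^{2} = 25$)
$P = -297$ ($P = 25 \left(-12\right) + 3 = -300 + 3 = -297$)
$I = -1537$ ($I = -297 - 1240 = -1537$)
$I^{2} = \left(-1537\right)^{2} = 2362369$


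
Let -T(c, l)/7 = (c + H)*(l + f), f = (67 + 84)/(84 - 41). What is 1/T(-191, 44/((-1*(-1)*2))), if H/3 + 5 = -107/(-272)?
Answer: 11696/427804769 ≈ 2.7340e-5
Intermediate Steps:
H = -3759/272 (H = -15 + 3*(-107/(-272)) = -15 + 3*(-107*(-1/272)) = -15 + 3*(107/272) = -15 + 321/272 = -3759/272 ≈ -13.820)
f = 151/43 ≈ 3.5116
T(c, l) = -7*(-3759/272 + c)*(151/43 + l) (T(c, l) = -7*(c - 3759/272)*(l + 151/43) = -7*(-3759/272 + c)*(151/43 + l))
1/T(-191, 44/((-1*(-1)*2))) = 1/(3973263/11696 - 1057/43*(-191) + 26313*(44/((-1*(-1)*2)))/272 - 7*(-191)*44/((-1*(-1)*2))) = 1/(3973263/11696 + 201887/43 + 26313*(44/((1*2)))/272 - 7*(-191)*44/((1*2))) = 1/(3973263/11696 + 201887/43 + 26313*(44/2)/272 - 7*(-191)*44/2) = 1/(3973263/11696 + 201887/43 + 26313*(44*(½))/272 - 7*(-191)*44*(½)) = 1/(3973263/11696 + 201887/43 + (26313/272)*22 - 7*(-191)*22) = 1/(3973263/11696 + 201887/43 + 289443/136 + 29414) = 1/(427804769/11696) = 11696/427804769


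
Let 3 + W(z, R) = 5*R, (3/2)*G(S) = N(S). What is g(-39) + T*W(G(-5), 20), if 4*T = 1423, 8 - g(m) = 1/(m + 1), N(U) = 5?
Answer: 2623199/76 ≈ 34516.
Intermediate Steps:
G(S) = 10/3 (G(S) = (⅔)*5 = 10/3)
g(m) = 8 - 1/(1 + m) (g(m) = 8 - 1/(m + 1) = 8 - 1/(1 + m))
W(z, R) = -3 + 5*R
T = 1423/4 (T = (¼)*1423 = 1423/4 ≈ 355.75)
g(-39) + T*W(G(-5), 20) = (7 + 8*(-39))/(1 - 39) + 1423*(-3 + 5*20)/4 = (7 - 312)/(-38) + 1423*(-3 + 100)/4 = -1/38*(-305) + (1423/4)*97 = 305/38 + 138031/4 = 2623199/76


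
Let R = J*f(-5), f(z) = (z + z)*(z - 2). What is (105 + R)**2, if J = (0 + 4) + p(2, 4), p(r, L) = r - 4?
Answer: 60025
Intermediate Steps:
p(r, L) = -4 + r
f(z) = 2*z*(-2 + z) (f(z) = (2*z)*(-2 + z) = 2*z*(-2 + z))
J = 2 (J = (0 + 4) + (-4 + 2) = 4 - 2 = 2)
R = 140 (R = 2*(2*(-5)*(-2 - 5)) = 2*(2*(-5)*(-7)) = 2*70 = 140)
(105 + R)**2 = (105 + 140)**2 = 245**2 = 60025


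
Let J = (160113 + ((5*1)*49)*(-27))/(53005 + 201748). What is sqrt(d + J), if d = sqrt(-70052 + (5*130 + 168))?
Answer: sqrt(39104075994 + 64899091009*I*sqrt(69234))/254753 ≈ 11.483 + 11.457*I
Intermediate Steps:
d = I*sqrt(69234) (d = sqrt(-70052 + (650 + 168)) = sqrt(-70052 + 818) = sqrt(-69234) = I*sqrt(69234) ≈ 263.12*I)
J = 153498/254753 (J = (160113 + (5*49)*(-27))/254753 = (160113 + 245*(-27))*(1/254753) = (160113 - 6615)*(1/254753) = 153498*(1/254753) = 153498/254753 ≈ 0.60254)
sqrt(d + J) = sqrt(I*sqrt(69234) + 153498/254753) = sqrt(153498/254753 + I*sqrt(69234))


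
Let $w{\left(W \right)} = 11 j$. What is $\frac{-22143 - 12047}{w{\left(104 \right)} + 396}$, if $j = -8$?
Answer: $- \frac{17095}{154} \approx -111.01$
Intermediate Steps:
$w{\left(W \right)} = -88$ ($w{\left(W \right)} = 11 \left(-8\right) = -88$)
$\frac{-22143 - 12047}{w{\left(104 \right)} + 396} = \frac{-22143 - 12047}{-88 + 396} = - \frac{34190}{308} = \left(-34190\right) \frac{1}{308} = - \frac{17095}{154}$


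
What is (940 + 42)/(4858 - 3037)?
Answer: 982/1821 ≈ 0.53926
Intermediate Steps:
(940 + 42)/(4858 - 3037) = 982/1821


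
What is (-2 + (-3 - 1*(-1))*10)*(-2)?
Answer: 44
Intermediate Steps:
(-2 + (-3 - 1*(-1))*10)*(-2) = (-2 + (-3 + 1)*10)*(-2) = (-2 - 2*10)*(-2) = (-2 - 20)*(-2) = -22*(-2) = 44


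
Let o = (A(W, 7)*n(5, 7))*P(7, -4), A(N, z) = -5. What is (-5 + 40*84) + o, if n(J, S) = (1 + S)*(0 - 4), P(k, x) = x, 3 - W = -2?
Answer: 2715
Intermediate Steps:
W = 5 (W = 3 - 1*(-2) = 3 + 2 = 5)
n(J, S) = -4 - 4*S (n(J, S) = (1 + S)*(-4) = -4 - 4*S)
o = -640 (o = -5*(-4 - 4*7)*(-4) = -5*(-4 - 28)*(-4) = -5*(-32)*(-4) = 160*(-4) = -640)
(-5 + 40*84) + o = (-5 + 40*84) - 640 = (-5 + 3360) - 640 = 3355 - 640 = 2715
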